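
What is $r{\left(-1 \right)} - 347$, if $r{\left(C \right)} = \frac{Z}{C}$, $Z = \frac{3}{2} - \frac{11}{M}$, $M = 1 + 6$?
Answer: $- \frac{4857}{14} \approx -346.93$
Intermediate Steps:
$M = 7$
$Z = - \frac{1}{14}$ ($Z = \frac{3}{2} - \frac{11}{7} = - \frac{1}{14} \approx -0.071429$)
$r{\left(C \right)} = - \frac{1}{14 C}$
$r{\left(-1 \right)} - 347 = - \frac{1}{14 \left(-1\right)} - 347 = \left(- \frac{1}{14}\right) \left(-1\right) - 347 = \frac{1}{14} - 347 = - \frac{4857}{14}$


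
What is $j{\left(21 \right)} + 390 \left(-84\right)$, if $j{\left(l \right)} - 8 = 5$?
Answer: $-32747$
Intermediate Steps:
$j{\left(l \right)} = 13$ ($j{\left(l \right)} = 8 + 5 = 13$)
$j{\left(21 \right)} + 390 \left(-84\right) = 13 + 390 \left(-84\right) = 13 - 32760 = -32747$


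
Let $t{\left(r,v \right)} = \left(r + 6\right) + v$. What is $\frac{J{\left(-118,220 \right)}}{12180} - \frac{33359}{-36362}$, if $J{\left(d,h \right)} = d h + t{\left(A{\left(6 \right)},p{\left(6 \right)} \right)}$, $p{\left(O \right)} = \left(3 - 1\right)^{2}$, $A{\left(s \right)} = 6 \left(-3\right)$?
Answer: $- \frac{44827983}{36907430} \approx -1.2146$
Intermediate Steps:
$A{\left(s \right)} = -18$
$p{\left(O \right)} = 4$ ($p{\left(O \right)} = 2^{2} = 4$)
$t{\left(r,v \right)} = 6 + r + v$ ($t{\left(r,v \right)} = \left(6 + r\right) + v = 6 + r + v$)
$J{\left(d,h \right)} = -8 + d h$ ($J{\left(d,h \right)} = d h + \left(6 - 18 + 4\right) = d h - 8 = -8 + d h$)
$\frac{J{\left(-118,220 \right)}}{12180} - \frac{33359}{-36362} = \frac{-8 - 25960}{12180} - \frac{33359}{-36362} = \left(-8 - 25960\right) \frac{1}{12180} - - \frac{33359}{36362} = \left(-25968\right) \frac{1}{12180} + \frac{33359}{36362} = - \frac{2164}{1015} + \frac{33359}{36362} = - \frac{44827983}{36907430}$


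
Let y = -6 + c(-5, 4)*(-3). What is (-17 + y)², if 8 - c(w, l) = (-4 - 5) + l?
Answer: 3844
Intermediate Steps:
c(w, l) = 17 - l (c(w, l) = 8 - ((-4 - 5) + l) = 8 - (-9 + l) = 8 + (9 - l) = 17 - l)
y = -45 (y = -6 + (17 - 1*4)*(-3) = -6 + (17 - 4)*(-3) = -6 + 13*(-3) = -6 - 39 = -45)
(-17 + y)² = (-17 - 45)² = (-62)² = 3844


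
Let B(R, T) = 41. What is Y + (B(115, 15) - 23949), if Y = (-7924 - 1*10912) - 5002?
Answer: -47746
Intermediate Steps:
Y = -23838 (Y = (-7924 - 10912) - 5002 = -18836 - 5002 = -23838)
Y + (B(115, 15) - 23949) = -23838 + (41 - 23949) = -23838 - 23908 = -47746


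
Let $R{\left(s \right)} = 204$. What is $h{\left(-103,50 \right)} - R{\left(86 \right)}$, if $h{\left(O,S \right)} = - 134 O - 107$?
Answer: $13491$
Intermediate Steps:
$h{\left(O,S \right)} = -107 - 134 O$
$h{\left(-103,50 \right)} - R{\left(86 \right)} = \left(-107 - -13802\right) - 204 = \left(-107 + 13802\right) - 204 = 13695 - 204 = 13491$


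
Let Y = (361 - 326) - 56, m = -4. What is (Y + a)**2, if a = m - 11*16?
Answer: 40401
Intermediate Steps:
a = -180 (a = -4 - 11*16 = -4 - 176 = -180)
Y = -21 (Y = 35 - 56 = -21)
(Y + a)**2 = (-21 - 180)**2 = (-201)**2 = 40401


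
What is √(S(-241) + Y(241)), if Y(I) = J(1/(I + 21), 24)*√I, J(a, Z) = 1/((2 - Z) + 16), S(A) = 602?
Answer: √(21672 - 6*√241)/6 ≈ 24.483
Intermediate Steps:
J(a, Z) = 1/(18 - Z)
Y(I) = -√I/6 (Y(I) = (-1/(-18 + 24))*√I = (-1/6)*√I = (-1*⅙)*√I = -√I/6)
√(S(-241) + Y(241)) = √(602 - √241/6)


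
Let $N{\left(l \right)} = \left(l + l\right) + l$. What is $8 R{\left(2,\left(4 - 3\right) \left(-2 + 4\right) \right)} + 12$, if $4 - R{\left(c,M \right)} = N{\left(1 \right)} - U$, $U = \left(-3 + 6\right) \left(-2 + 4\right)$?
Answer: $68$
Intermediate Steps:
$N{\left(l \right)} = 3 l$ ($N{\left(l \right)} = 2 l + l = 3 l$)
$U = 6$ ($U = 3 \cdot 2 = 6$)
$R{\left(c,M \right)} = 7$ ($R{\left(c,M \right)} = 4 - \left(3 \cdot 1 - 6\right) = 4 - \left(3 - 6\right) = 4 - -3 = 4 + 3 = 7$)
$8 R{\left(2,\left(4 - 3\right) \left(-2 + 4\right) \right)} + 12 = 8 \cdot 7 + 12 = 56 + 12 = 68$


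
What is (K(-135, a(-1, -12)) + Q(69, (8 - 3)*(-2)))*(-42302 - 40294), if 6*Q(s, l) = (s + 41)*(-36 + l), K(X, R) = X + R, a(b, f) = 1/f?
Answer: 80813303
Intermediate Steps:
K(X, R) = R + X
Q(s, l) = (-36 + l)*(41 + s)/6 (Q(s, l) = ((s + 41)*(-36 + l))/6 = ((41 + s)*(-36 + l))/6 = ((-36 + l)*(41 + s))/6 = (-36 + l)*(41 + s)/6)
(K(-135, a(-1, -12)) + Q(69, (8 - 3)*(-2)))*(-42302 - 40294) = ((1/(-12) - 135) + (-246 - 6*69 + 41*((8 - 3)*(-2))/6 + (1/6)*((8 - 3)*(-2))*69))*(-42302 - 40294) = ((-1/12 - 135) + (-246 - 414 + 41*(5*(-2))/6 + (1/6)*(5*(-2))*69))*(-82596) = (-1621/12 + (-246 - 414 + (41/6)*(-10) + (1/6)*(-10)*69))*(-82596) = (-1621/12 + (-246 - 414 - 205/3 - 115))*(-82596) = (-1621/12 - 2530/3)*(-82596) = -11741/12*(-82596) = 80813303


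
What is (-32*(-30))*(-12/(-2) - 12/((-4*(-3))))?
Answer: 4800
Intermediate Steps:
(-32*(-30))*(-12/(-2) - 12/((-4*(-3)))) = 960*(-12*(-½) - 12/12) = 960*(6 - 12*1/12) = 960*(6 - 1) = 960*5 = 4800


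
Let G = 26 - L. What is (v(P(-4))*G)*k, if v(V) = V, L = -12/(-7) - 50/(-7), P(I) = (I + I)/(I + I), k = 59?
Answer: 7080/7 ≈ 1011.4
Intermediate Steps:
P(I) = 1 (P(I) = (2*I)/((2*I)) = (2*I)*(1/(2*I)) = 1)
L = 62/7 (L = -12*(-1/7) - 50*(-1/7) = 12/7 + 50/7 = 62/7 ≈ 8.8571)
G = 120/7 (G = 26 - 1*62/7 = 26 - 62/7 = 120/7 ≈ 17.143)
(v(P(-4))*G)*k = (1*(120/7))*59 = (120/7)*59 = 7080/7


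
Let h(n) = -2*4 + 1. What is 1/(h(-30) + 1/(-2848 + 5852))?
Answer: -3004/21027 ≈ -0.14286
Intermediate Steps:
h(n) = -7 (h(n) = -8 + 1 = -7)
1/(h(-30) + 1/(-2848 + 5852)) = 1/(-7 + 1/(-2848 + 5852)) = 1/(-7 + 1/3004) = 1/(-21027/3004) = -3004/21027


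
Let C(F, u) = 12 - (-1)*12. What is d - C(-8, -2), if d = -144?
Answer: -168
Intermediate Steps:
C(F, u) = 24 (C(F, u) = 12 - 1*(-12) = 12 + 12 = 24)
d - C(-8, -2) = -144 - 1*24 = -144 - 24 = -168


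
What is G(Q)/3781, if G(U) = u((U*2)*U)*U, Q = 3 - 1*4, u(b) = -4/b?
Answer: 2/3781 ≈ 0.00052896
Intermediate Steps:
Q = -1 (Q = 3 - 4 = -1)
G(U) = -2/U (G(U) = (-4*1/(2*U²))*U = (-2/U²)*U = -2/U)
G(Q)/3781 = -2/(-1)/3781 = -2*(-1)*(1/3781) = 2*(1/3781) = 2/3781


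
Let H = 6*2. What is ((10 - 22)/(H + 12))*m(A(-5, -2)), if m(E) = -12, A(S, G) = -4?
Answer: 6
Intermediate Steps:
H = 12
((10 - 22)/(H + 12))*m(A(-5, -2)) = ((10 - 22)/(12 + 12))*(-12) = -12/24*(-12) = -12*1/24*(-12) = -½*(-12) = 6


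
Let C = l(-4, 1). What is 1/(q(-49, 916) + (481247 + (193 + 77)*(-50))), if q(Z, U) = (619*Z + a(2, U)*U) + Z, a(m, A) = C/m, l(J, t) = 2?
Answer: 1/438283 ≈ 2.2816e-6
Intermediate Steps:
C = 2
a(m, A) = 2/m
q(Z, U) = U + 620*Z (q(Z, U) = (619*Z + (2/2)*U) + Z = (619*Z + (2*(1/2))*U) + Z = (619*Z + 1*U) + Z = (619*Z + U) + Z = (U + 619*Z) + Z = U + 620*Z)
1/(q(-49, 916) + (481247 + (193 + 77)*(-50))) = 1/((916 + 620*(-49)) + (481247 + (193 + 77)*(-50))) = 1/((916 - 30380) + (481247 + 270*(-50))) = 1/(-29464 + (481247 - 13500)) = 1/(-29464 + 467747) = 1/438283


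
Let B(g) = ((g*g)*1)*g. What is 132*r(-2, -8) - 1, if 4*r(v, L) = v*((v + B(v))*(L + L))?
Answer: -10561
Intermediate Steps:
B(g) = g**3 (B(g) = (g**2*1)*g = g**2*g = g**3)
r(v, L) = L*v*(v + v**3)/2 (r(v, L) = (v*((v + v**3)*(L + L)))/4 = (v*((v + v**3)*(2*L)))/4 = (v*(2*L*(v + v**3)))/4 = (2*L*v*(v + v**3))/4 = L*v*(v + v**3)/2)
132*r(-2, -8) - 1 = 132*((1/2)*(-8)*(-2)**2*(1 + (-2)**2)) - 1 = 132*((1/2)*(-8)*4*(1 + 4)) - 1 = 132*((1/2)*(-8)*4*5) - 1 = 132*(-80) - 1 = -10560 - 1 = -10561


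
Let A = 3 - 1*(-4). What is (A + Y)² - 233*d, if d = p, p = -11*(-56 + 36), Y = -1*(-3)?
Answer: -51160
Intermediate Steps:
A = 7 (A = 3 + 4 = 7)
Y = 3
p = 220 (p = -11*(-20) = 220)
d = 220
(A + Y)² - 233*d = (7 + 3)² - 233*220 = 10² - 51260 = 100 - 51260 = -51160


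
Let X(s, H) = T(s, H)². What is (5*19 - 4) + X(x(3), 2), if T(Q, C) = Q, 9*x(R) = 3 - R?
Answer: 91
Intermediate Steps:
x(R) = ⅓ - R/9 (x(R) = (3 - R)/9 = ⅓ - R/9)
X(s, H) = s²
(5*19 - 4) + X(x(3), 2) = (5*19 - 4) + (⅓ - ⅑*3)² = (95 - 4) + (⅓ - ⅓)² = 91 + 0² = 91 + 0 = 91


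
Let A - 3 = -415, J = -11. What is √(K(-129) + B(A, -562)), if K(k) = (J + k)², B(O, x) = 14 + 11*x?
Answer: 2*√3358 ≈ 115.90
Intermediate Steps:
A = -412 (A = 3 - 415 = -412)
K(k) = (-11 + k)²
√(K(-129) + B(A, -562)) = √((-11 - 129)² + (14 + 11*(-562))) = √((-140)² + (14 - 6182)) = √(19600 - 6168) = √13432 = 2*√3358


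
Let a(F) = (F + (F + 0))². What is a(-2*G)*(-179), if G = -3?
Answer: -25776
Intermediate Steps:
a(F) = 4*F² (a(F) = (F + F)² = (2*F)² = 4*F²)
a(-2*G)*(-179) = (4*(-2*(-3))²)*(-179) = (4*6²)*(-179) = (4*36)*(-179) = 144*(-179) = -25776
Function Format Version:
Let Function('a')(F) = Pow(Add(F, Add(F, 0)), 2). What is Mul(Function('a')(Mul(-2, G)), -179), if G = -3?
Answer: -25776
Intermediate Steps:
Function('a')(F) = Mul(4, Pow(F, 2)) (Function('a')(F) = Pow(Add(F, F), 2) = Pow(Mul(2, F), 2) = Mul(4, Pow(F, 2)))
Mul(Function('a')(Mul(-2, G)), -179) = Mul(Mul(4, Pow(Mul(-2, -3), 2)), -179) = Mul(Mul(4, Pow(6, 2)), -179) = Mul(Mul(4, 36), -179) = Mul(144, -179) = -25776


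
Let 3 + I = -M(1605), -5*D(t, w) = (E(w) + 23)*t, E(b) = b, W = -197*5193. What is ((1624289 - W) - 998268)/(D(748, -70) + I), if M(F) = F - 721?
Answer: 8245210/30721 ≈ 268.39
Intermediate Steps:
W = -1023021
D(t, w) = -t*(23 + w)/5 (D(t, w) = -(w + 23)*t/5 = -(23 + w)*t/5 = -t*(23 + w)/5)
M(F) = -721 + F
I = -887 (I = -3 - (-721 + 1605) = -3 - 1*884 = -3 - 884 = -887)
((1624289 - W) - 998268)/(D(748, -70) + I) = ((1624289 - 1*(-1023021)) - 998268)/(-⅕*748*(23 - 70) - 887) = ((1624289 + 1023021) - 998268)/(-⅕*748*(-47) - 887) = (2647310 - 998268)/(35156/5 - 887) = 1649042/(30721/5) = 1649042*(5/30721) = 8245210/30721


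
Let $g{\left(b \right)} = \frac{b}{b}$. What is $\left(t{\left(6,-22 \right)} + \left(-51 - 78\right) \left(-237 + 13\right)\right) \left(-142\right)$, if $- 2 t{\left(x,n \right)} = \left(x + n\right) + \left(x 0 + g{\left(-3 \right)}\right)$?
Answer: $-4104297$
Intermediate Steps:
$g{\left(b \right)} = 1$
$t{\left(x,n \right)} = - \frac{1}{2} - \frac{n}{2} - \frac{x}{2}$ ($t{\left(x,n \right)} = - \frac{\left(x + n\right) + \left(x 0 + 1\right)}{2} = - \frac{\left(n + x\right) + \left(0 + 1\right)}{2} = - \frac{\left(n + x\right) + 1}{2} = - \frac{1 + n + x}{2} = - \frac{1}{2} - \frac{n}{2} - \frac{x}{2}$)
$\left(t{\left(6,-22 \right)} + \left(-51 - 78\right) \left(-237 + 13\right)\right) \left(-142\right) = \left(\left(- \frac{1}{2} - -11 - 3\right) + \left(-51 - 78\right) \left(-237 + 13\right)\right) \left(-142\right) = \left(\left(- \frac{1}{2} + 11 - 3\right) - -28896\right) \left(-142\right) = \left(\frac{15}{2} + 28896\right) \left(-142\right) = \frac{57807}{2} \left(-142\right) = -4104297$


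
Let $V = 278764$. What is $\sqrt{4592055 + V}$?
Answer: $\sqrt{4870819} \approx 2207.0$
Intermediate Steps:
$\sqrt{4592055 + V} = \sqrt{4592055 + 278764} = \sqrt{4870819}$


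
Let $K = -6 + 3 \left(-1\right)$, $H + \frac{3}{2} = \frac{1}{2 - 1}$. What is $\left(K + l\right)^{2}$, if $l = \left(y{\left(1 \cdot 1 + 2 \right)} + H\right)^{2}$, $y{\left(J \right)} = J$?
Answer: $\frac{121}{16} \approx 7.5625$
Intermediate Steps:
$H = - \frac{1}{2}$ ($H = - \frac{3}{2} + \frac{1}{2 - 1} = - \frac{3}{2} + 1^{-1} = - \frac{3}{2} + 1 = - \frac{1}{2} \approx -0.5$)
$K = -9$ ($K = -6 - 3 = -9$)
$l = \frac{25}{4}$ ($l = \left(\left(1 \cdot 1 + 2\right) - \frac{1}{2}\right)^{2} = \left(\left(1 + 2\right) - \frac{1}{2}\right)^{2} = \left(3 - \frac{1}{2}\right)^{2} = \left(\frac{5}{2}\right)^{2} = \frac{25}{4} \approx 6.25$)
$\left(K + l\right)^{2} = \left(-9 + \frac{25}{4}\right)^{2} = \left(- \frac{11}{4}\right)^{2} = \frac{121}{16}$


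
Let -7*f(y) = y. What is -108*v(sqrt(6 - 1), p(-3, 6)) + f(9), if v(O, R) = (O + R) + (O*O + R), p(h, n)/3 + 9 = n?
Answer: 9819/7 - 108*sqrt(5) ≈ 1161.2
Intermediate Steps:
f(y) = -y/7
p(h, n) = -27 + 3*n
v(O, R) = O + O**2 + 2*R (v(O, R) = (O + R) + (O**2 + R) = (O + R) + (R + O**2) = O + O**2 + 2*R)
-108*v(sqrt(6 - 1), p(-3, 6)) + f(9) = -108*(sqrt(6 - 1) + (sqrt(6 - 1))**2 + 2*(-27 + 3*6)) - 1/7*9 = -108*(sqrt(5) + (sqrt(5))**2 + 2*(-27 + 18)) - 9/7 = -108*(sqrt(5) + 5 + 2*(-9)) - 9/7 = -108*(sqrt(5) + 5 - 18) - 9/7 = -108*(-13 + sqrt(5)) - 9/7 = (1404 - 108*sqrt(5)) - 9/7 = 9819/7 - 108*sqrt(5)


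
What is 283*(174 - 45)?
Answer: 36507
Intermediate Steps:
283*(174 - 45) = 283*129 = 36507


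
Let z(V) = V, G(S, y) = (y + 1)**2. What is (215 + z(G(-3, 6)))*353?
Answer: 93192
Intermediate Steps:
G(S, y) = (1 + y)**2
(215 + z(G(-3, 6)))*353 = (215 + (1 + 6)**2)*353 = (215 + 7**2)*353 = (215 + 49)*353 = 264*353 = 93192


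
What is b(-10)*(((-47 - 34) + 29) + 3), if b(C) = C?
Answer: 490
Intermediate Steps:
b(-10)*(((-47 - 34) + 29) + 3) = -10*(((-47 - 34) + 29) + 3) = -10*((-81 + 29) + 3) = -10*(-52 + 3) = -10*(-49) = 490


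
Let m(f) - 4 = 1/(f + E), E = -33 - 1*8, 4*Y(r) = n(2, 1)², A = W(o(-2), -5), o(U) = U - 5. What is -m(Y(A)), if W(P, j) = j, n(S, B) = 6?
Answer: -127/32 ≈ -3.9688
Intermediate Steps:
o(U) = -5 + U
A = -5
Y(r) = 9 (Y(r) = (¼)*6² = (¼)*36 = 9)
E = -41 (E = -33 - 8 = -41)
m(f) = 4 + 1/(-41 + f) (m(f) = 4 + 1/(f - 41) = 4 + 1/(-41 + f))
-m(Y(A)) = -(-163 + 4*9)/(-41 + 9) = -(-163 + 36)/(-32) = -(-1)*(-127)/32 = -1*127/32 = -127/32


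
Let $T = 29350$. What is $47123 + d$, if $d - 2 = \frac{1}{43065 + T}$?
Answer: $\frac{3412556876}{72415} \approx 47125.0$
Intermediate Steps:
$d = \frac{144831}{72415}$ ($d = 2 + \frac{1}{43065 + 29350} = 2 + \frac{1}{72415} = \frac{144831}{72415} \approx 2.0$)
$47123 + d = 47123 + \frac{144831}{72415} = \frac{3412556876}{72415}$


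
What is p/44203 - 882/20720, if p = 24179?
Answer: 33000131/65420440 ≈ 0.50443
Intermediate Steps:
p/44203 - 882/20720 = 24179/44203 - 882/20720 = 24179*(1/44203) - 882*1/20720 = 24179/44203 - 63/1480 = 33000131/65420440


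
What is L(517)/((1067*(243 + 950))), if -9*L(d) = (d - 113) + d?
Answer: -307/3818793 ≈ -8.0392e-5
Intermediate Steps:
L(d) = 113/9 - 2*d/9 (L(d) = -((d - 113) + d)/9 = -((-113 + d) + d)/9 = -(-113 + 2*d)/9 = 113/9 - 2*d/9)
L(517)/((1067*(243 + 950))) = (113/9 - 2/9*517)/((1067*(243 + 950))) = (113/9 - 1034/9)/((1067*1193)) = -307/3/1272931 = -307/3*1/1272931 = -307/3818793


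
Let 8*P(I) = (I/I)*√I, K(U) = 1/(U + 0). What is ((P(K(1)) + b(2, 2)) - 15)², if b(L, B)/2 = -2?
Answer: 22801/64 ≈ 356.27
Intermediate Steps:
b(L, B) = -4 (b(L, B) = 2*(-2) = -4)
K(U) = 1/U
P(I) = √I/8 (P(I) = ((I/I)*√I)/8 = (1*√I)/8 = √I/8)
((P(K(1)) + b(2, 2)) - 15)² = ((√(1/1)/8 - 4) - 15)² = ((√1/8 - 4) - 15)² = (((⅛)*1 - 4) - 15)² = ((⅛ - 4) - 15)² = (-31/8 - 15)² = (-151/8)² = 22801/64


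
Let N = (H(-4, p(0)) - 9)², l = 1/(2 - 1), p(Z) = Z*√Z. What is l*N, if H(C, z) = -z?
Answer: 81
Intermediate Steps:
p(Z) = Z^(3/2)
l = 1 (l = 1/1 = 1)
N = 81 (N = (-0^(3/2) - 9)² = (-1*0 - 9)² = (0 - 9)² = (-9)² = 81)
l*N = 1*81 = 81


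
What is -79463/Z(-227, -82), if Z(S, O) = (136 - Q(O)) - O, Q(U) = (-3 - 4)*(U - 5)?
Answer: 79463/391 ≈ 203.23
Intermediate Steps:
Q(U) = 35 - 7*U (Q(U) = -7*(-5 + U) = 35 - 7*U)
Z(S, O) = 101 + 6*O (Z(S, O) = (136 - (35 - 7*O)) - O = (136 + (-35 + 7*O)) - O = (101 + 7*O) - O = 101 + 6*O)
-79463/Z(-227, -82) = -79463/(101 + 6*(-82)) = -79463/(101 - 492) = -79463/(-391) = -79463*(-1/391) = 79463/391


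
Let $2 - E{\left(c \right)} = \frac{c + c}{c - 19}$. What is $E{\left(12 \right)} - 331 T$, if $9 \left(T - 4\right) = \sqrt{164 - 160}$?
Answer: $- \frac{87704}{63} \approx -1392.1$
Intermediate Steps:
$E{\left(c \right)} = 2 - \frac{2 c}{-19 + c}$ ($E{\left(c \right)} = 2 - \frac{c + c}{c - 19} = 2 - \frac{2 c}{-19 + c}$)
$T = \frac{38}{9}$ ($T = 4 + \frac{\sqrt{164 - 160}}{9} = 4 + \frac{\sqrt{4}}{9} = 4 + \frac{1}{9} \cdot 2 = 4 + \frac{2}{9} = \frac{38}{9} \approx 4.2222$)
$E{\left(12 \right)} - 331 T = - \frac{38}{-19 + 12} - \frac{12578}{9} = - \frac{38}{-7} - \frac{12578}{9} = \left(-38\right) \left(- \frac{1}{7}\right) - \frac{12578}{9} = \frac{38}{7} - \frac{12578}{9} = - \frac{87704}{63}$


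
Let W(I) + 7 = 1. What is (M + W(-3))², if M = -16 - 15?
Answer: 1369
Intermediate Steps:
W(I) = -6 (W(I) = -7 + 1 = -6)
M = -31
(M + W(-3))² = (-31 - 6)² = (-37)² = 1369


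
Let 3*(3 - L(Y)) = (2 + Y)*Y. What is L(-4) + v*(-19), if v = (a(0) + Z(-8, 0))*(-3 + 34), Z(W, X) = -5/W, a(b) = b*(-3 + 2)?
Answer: -8827/24 ≈ -367.79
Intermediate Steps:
a(b) = -b (a(b) = b*(-1) = -b)
L(Y) = 3 - Y*(2 + Y)/3 (L(Y) = 3 - (2 + Y)*Y/3 = 3 - Y*(2 + Y)/3)
v = 155/8 (v = (-1*0 - 5/(-8))*(-3 + 34) = (0 - 5*(-⅛))*31 = (0 + 5/8)*31 = (5/8)*31 = 155/8 ≈ 19.375)
L(-4) + v*(-19) = (3 - ⅔*(-4) - ⅓*(-4)²) + (155/8)*(-19) = (3 + 8/3 - ⅓*16) - 2945/8 = (3 + 8/3 - 16/3) - 2945/8 = ⅓ - 2945/8 = -8827/24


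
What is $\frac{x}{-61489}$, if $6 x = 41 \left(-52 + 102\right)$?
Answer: $- \frac{1025}{184467} \approx -0.0055565$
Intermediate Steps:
$x = \frac{1025}{3}$ ($x = \frac{41 \left(-52 + 102\right)}{6} = \frac{41 \cdot 50}{6} = \frac{1}{6} \cdot 2050 = \frac{1025}{3} \approx 341.67$)
$\frac{x}{-61489} = \frac{1025}{3 \left(-61489\right)} = \frac{1025}{3} \left(- \frac{1}{61489}\right) = - \frac{1025}{184467}$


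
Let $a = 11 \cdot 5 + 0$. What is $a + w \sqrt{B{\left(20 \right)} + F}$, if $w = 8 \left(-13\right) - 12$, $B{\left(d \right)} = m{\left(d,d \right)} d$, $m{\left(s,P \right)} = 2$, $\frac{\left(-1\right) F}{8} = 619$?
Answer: $55 - 464 i \sqrt{307} \approx 55.0 - 8129.9 i$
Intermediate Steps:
$F = -4952$ ($F = \left(-8\right) 619 = -4952$)
$B{\left(d \right)} = 2 d$
$a = 55$ ($a = 55 + 0 = 55$)
$w = -116$ ($w = -104 - 12 = -116$)
$a + w \sqrt{B{\left(20 \right)} + F} = 55 - 116 \sqrt{2 \cdot 20 - 4952} = 55 - 116 \sqrt{40 - 4952} = 55 - 116 \sqrt{-4912} = 55 - 116 \cdot 4 i \sqrt{307} = 55 - 464 i \sqrt{307}$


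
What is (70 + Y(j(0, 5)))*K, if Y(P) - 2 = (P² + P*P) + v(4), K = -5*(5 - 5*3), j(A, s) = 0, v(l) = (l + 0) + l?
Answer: 4000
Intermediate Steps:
v(l) = 2*l (v(l) = l + l = 2*l)
K = 50 (K = -5*(5 - 15) = -5*(-10) = 50)
Y(P) = 10 + 2*P² (Y(P) = 2 + ((P² + P*P) + 2*4) = 2 + ((P² + P²) + 8) = 2 + (2*P² + 8) = 2 + (8 + 2*P²) = 10 + 2*P²)
(70 + Y(j(0, 5)))*K = (70 + (10 + 2*0²))*50 = (70 + (10 + 2*0))*50 = (70 + (10 + 0))*50 = (70 + 10)*50 = 80*50 = 4000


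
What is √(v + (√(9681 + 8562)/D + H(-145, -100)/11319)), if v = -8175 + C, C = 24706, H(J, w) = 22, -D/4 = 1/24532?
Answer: √(357218421 - 397583991*√2027)/147 ≈ 901.02*I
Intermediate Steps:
D = -1/6133 (D = -4/24532 = -4*1/24532 = -1/6133 ≈ -0.00016305)
v = 16531 (v = -8175 + 24706 = 16531)
√(v + (√(9681 + 8562)/D + H(-145, -100)/11319)) = √(16531 + (√(9681 + 8562)/(-1/6133) + 22/11319)) = √(16531 + (√18243*(-6133) + 22*(1/11319))) = √(16531 + ((3*√2027)*(-6133) + 2/1029)) = √(16531 + (-18399*√2027 + 2/1029)) = √(16531 + (2/1029 - 18399*√2027)) = √(17010401/1029 - 18399*√2027)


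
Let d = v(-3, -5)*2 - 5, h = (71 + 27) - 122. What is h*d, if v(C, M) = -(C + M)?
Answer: -264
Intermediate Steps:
v(C, M) = -C - M
h = -24 (h = 98 - 122 = -24)
d = 11 (d = (-1*(-3) - 1*(-5))*2 - 5 = (3 + 5)*2 - 5 = 8*2 - 5 = 16 - 5 = 11)
h*d = -24*11 = -264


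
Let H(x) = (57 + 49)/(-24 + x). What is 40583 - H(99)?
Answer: 3043619/75 ≈ 40582.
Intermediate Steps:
H(x) = 106/(-24 + x)
40583 - H(99) = 40583 - 106/(-24 + 99) = 40583 - 106/75 = 3043619/75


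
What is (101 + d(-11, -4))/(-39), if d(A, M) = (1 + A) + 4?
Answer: -95/39 ≈ -2.4359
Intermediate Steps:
d(A, M) = 5 + A
(101 + d(-11, -4))/(-39) = (101 + (5 - 11))/(-39) = -(101 - 6)/39 = -1/39*95 = -95/39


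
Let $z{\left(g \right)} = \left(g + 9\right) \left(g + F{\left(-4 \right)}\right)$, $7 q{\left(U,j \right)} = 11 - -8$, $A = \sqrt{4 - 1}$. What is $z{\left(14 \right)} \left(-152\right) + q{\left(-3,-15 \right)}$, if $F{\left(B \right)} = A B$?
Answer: $- \frac{342589}{7} + 13984 \sqrt{3} \approx -24720.0$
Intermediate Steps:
$A = \sqrt{3} \approx 1.732$
$F{\left(B \right)} = B \sqrt{3}$ ($F{\left(B \right)} = \sqrt{3} B = B \sqrt{3}$)
$q{\left(U,j \right)} = \frac{19}{7}$ ($q{\left(U,j \right)} = \frac{11 - -8}{7} = \frac{11 + 8}{7} = \frac{1}{7} \cdot 19 = \frac{19}{7}$)
$z{\left(g \right)} = \left(9 + g\right) \left(g - 4 \sqrt{3}\right)$ ($z{\left(g \right)} = \left(g + 9\right) \left(g - 4 \sqrt{3}\right) = \left(9 + g\right) \left(g - 4 \sqrt{3}\right)$)
$z{\left(14 \right)} \left(-152\right) + q{\left(-3,-15 \right)} = \left(14^{2} - 36 \sqrt{3} + 9 \cdot 14 - 56 \sqrt{3}\right) \left(-152\right) + \frac{19}{7} = \left(196 - 36 \sqrt{3} + 126 - 56 \sqrt{3}\right) \left(-152\right) + \frac{19}{7} = \left(322 - 92 \sqrt{3}\right) \left(-152\right) + \frac{19}{7} = \left(-48944 + 13984 \sqrt{3}\right) + \frac{19}{7} = - \frac{342589}{7} + 13984 \sqrt{3}$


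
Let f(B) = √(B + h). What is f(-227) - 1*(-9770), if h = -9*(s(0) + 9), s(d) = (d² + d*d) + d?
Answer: 9770 + 2*I*√77 ≈ 9770.0 + 17.55*I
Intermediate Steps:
s(d) = d + 2*d² (s(d) = (d² + d²) + d = 2*d² + d = d + 2*d²)
h = -81 (h = -9*(0*(1 + 2*0) + 9) = -9*(0*(1 + 0) + 9) = -9*(0*1 + 9) = -9*(0 + 9) = -9*9 = -81)
f(B) = √(-81 + B) (f(B) = √(B - 81) = √(-81 + B))
f(-227) - 1*(-9770) = √(-81 - 227) - 1*(-9770) = √(-308) + 9770 = 2*I*√77 + 9770 = 9770 + 2*I*√77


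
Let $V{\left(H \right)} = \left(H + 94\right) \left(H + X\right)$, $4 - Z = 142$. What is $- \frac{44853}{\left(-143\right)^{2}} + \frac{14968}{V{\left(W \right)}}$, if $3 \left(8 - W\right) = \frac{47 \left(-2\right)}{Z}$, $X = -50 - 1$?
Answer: $- \frac{5392594153929}{963697548671} \approx -5.5957$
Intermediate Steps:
$Z = -138$ ($Z = 4 - 142 = -138$)
$X = -51$ ($X = -50 - 1 = -51$)
$W = \frac{1609}{207}$ ($W = 8 - \frac{47 \left(-2\right) \frac{1}{-138}}{3} = 8 - \frac{\left(-94\right) \left(- \frac{1}{138}\right)}{3} = 8 - \frac{47}{207} = \frac{1609}{207} \approx 7.7729$)
$V{\left(H \right)} = \left(-51 + H\right) \left(94 + H\right)$ ($V{\left(H \right)} = \left(H + 94\right) \left(H - 51\right) = \left(94 + H\right) \left(-51 + H\right) = \left(-51 + H\right) \left(94 + H\right)$)
$- \frac{44853}{\left(-143\right)^{2}} + \frac{14968}{V{\left(W \right)}} = - \frac{44853}{\left(-143\right)^{2}} + \frac{14968}{-4794 + \left(\frac{1609}{207}\right)^{2} + 43 \cdot \frac{1609}{207}} = - \frac{44853}{20449} + \frac{14968}{-4794 + \frac{2588881}{42849} + \frac{69187}{207}} = \left(-44853\right) \frac{1}{20449} + \frac{14968}{- \frac{188507516}{42849}} = - \frac{44853}{20449} + 14968 \left(- \frac{42849}{188507516}\right) = - \frac{44853}{20449} - \frac{160340958}{47126879} = - \frac{5392594153929}{963697548671}$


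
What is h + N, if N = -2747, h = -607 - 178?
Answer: -3532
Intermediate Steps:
h = -785
h + N = -785 - 2747 = -3532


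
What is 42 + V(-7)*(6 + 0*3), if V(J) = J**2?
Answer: 336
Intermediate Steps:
42 + V(-7)*(6 + 0*3) = 42 + (-7)**2*(6 + 0*3) = 42 + 49*(6 + 0) = 42 + 49*6 = 42 + 294 = 336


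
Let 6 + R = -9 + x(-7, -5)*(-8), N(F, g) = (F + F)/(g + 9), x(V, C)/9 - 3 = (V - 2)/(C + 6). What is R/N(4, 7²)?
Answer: 12093/4 ≈ 3023.3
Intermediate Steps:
x(V, C) = 27 + 9*(-2 + V)/(6 + C) (x(V, C) = 27 + 9*((V - 2)/(C + 6)) = 27 + 9*((-2 + V)/(6 + C)) = 27 + 9*(-2 + V)/(6 + C))
N(F, g) = 2*F/(9 + g) (N(F, g) = (2*F)/(9 + g) = 2*F/(9 + g))
R = 417 (R = -6 + (-9 + (9*(16 - 7 + 3*(-5))/(6 - 5))*(-8)) = -6 + (-9 + (9*(16 - 7 - 15)/1)*(-8)) = -6 + (-9 + (9*1*(-6))*(-8)) = -6 + (-9 - 54*(-8)) = -6 + (-9 + 432) = -6 + 423 = 417)
R/N(4, 7²) = 417/((2*4/(9 + 7²))) = 417/((2*4/(9 + 49))) = 417/((2*4/58)) = 417/((2*4*(1/58))) = 417/(4/29) = 417*(29/4) = 12093/4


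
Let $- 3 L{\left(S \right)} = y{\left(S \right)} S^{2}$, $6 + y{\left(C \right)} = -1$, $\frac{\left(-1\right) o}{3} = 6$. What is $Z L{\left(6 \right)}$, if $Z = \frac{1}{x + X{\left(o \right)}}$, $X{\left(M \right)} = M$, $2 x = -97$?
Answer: $- \frac{24}{19} \approx -1.2632$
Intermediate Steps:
$o = -18$ ($o = \left(-3\right) 6 = -18$)
$x = - \frac{97}{2}$ ($x = \frac{1}{2} \left(-97\right) = - \frac{97}{2} \approx -48.5$)
$y{\left(C \right)} = -7$ ($y{\left(C \right)} = -6 - 1 = -7$)
$L{\left(S \right)} = \frac{7 S^{2}}{3}$ ($L{\left(S \right)} = - \frac{\left(-7\right) S^{2}}{3} = \frac{7 S^{2}}{3}$)
$Z = - \frac{2}{133}$ ($Z = \frac{1}{- \frac{97}{2} - 18} = \frac{1}{- \frac{133}{2}} = - \frac{2}{133} \approx -0.015038$)
$Z L{\left(6 \right)} = - \frac{2 \frac{7 \cdot 6^{2}}{3}}{133} = - \frac{2 \cdot \frac{7}{3} \cdot 36}{133} = \left(- \frac{2}{133}\right) 84 = - \frac{24}{19}$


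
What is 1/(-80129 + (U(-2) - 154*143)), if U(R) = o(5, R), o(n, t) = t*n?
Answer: -1/102161 ≈ -9.7885e-6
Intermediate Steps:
o(n, t) = n*t
U(R) = 5*R
1/(-80129 + (U(-2) - 154*143)) = 1/(-80129 + (5*(-2) - 154*143)) = 1/(-80129 + (-10 - 22022)) = 1/(-80129 - 22032) = 1/(-102161) = -1/102161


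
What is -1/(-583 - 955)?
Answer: 1/1538 ≈ 0.00065020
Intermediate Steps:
-1/(-583 - 955) = -1/(-1538) = -1*(-1/1538) = 1/1538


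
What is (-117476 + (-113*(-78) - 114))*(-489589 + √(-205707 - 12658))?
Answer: 53255533064 - 108776*I*√218365 ≈ 5.3256e+10 - 5.0831e+7*I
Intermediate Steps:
(-117476 + (-113*(-78) - 114))*(-489589 + √(-205707 - 12658)) = (-117476 + (8814 - 114))*(-489589 + √(-218365)) = (-117476 + 8700)*(-489589 + I*√218365) = -108776*(-489589 + I*√218365) = 53255533064 - 108776*I*√218365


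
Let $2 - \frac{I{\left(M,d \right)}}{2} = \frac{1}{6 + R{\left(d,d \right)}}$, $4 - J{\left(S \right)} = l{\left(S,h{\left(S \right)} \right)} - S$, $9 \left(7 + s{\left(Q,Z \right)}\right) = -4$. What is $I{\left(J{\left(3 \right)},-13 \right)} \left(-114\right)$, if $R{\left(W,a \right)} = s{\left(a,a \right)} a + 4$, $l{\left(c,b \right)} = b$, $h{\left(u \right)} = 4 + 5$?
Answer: $- \frac{436164}{961} \approx -453.86$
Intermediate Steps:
$h{\left(u \right)} = 9$
$s{\left(Q,Z \right)} = - \frac{67}{9}$ ($s{\left(Q,Z \right)} = -7 + \frac{1}{9} \left(-4\right) = -7 - \frac{4}{9} = - \frac{67}{9}$)
$J{\left(S \right)} = -5 + S$ ($J{\left(S \right)} = 4 - \left(9 - S\right) = 4 + \left(-9 + S\right) = -5 + S$)
$R{\left(W,a \right)} = 4 - \frac{67 a}{9}$ ($R{\left(W,a \right)} = - \frac{67 a}{9} + 4 = 4 - \frac{67 a}{9}$)
$I{\left(M,d \right)} = 4 - \frac{2}{10 - \frac{67 d}{9}}$ ($I{\left(M,d \right)} = 4 - \frac{2}{6 - \left(-4 + \frac{67 d}{9}\right)} = 4 - \frac{2}{10 - \frac{67 d}{9}}$)
$I{\left(J{\left(3 \right)},-13 \right)} \left(-114\right) = \frac{2 \left(171 - -1742\right)}{90 - -871} \left(-114\right) = \frac{2 \left(171 + 1742\right)}{90 + 871} \left(-114\right) = 2 \cdot \frac{1}{961} \cdot 1913 \left(-114\right) = \frac{3826}{961} \left(-114\right) = - \frac{436164}{961}$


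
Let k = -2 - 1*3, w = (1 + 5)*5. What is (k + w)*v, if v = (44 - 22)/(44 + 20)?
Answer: 275/32 ≈ 8.5938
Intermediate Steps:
w = 30 (w = 6*5 = 30)
k = -5 (k = -2 - 3 = -5)
v = 11/32 (v = 22/64 = 22*(1/64) = 11/32 ≈ 0.34375)
(k + w)*v = (-5 + 30)*(11/32) = 25*(11/32) = 275/32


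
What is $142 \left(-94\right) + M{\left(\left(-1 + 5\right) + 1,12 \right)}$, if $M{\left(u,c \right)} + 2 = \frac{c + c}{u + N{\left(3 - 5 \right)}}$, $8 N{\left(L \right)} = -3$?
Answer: $- \frac{493758}{37} \approx -13345.0$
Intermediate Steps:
$N{\left(L \right)} = - \frac{3}{8}$ ($N{\left(L \right)} = \frac{1}{8} \left(-3\right) = - \frac{3}{8}$)
$M{\left(u,c \right)} = -2 + \frac{2 c}{- \frac{3}{8} + u}$ ($M{\left(u,c \right)} = -2 + \frac{c + c}{u - \frac{3}{8}} = -2 + \frac{2 c}{- \frac{3}{8} + u}$)
$142 \left(-94\right) + M{\left(\left(-1 + 5\right) + 1,12 \right)} = 142 \left(-94\right) + \frac{2 \left(3 - 8 \left(\left(-1 + 5\right) + 1\right) + 8 \cdot 12\right)}{-3 + 8 \left(\left(-1 + 5\right) + 1\right)} = -13348 + \frac{2 \left(3 - 8 \left(4 + 1\right) + 96\right)}{-3 + 8 \left(4 + 1\right)} = -13348 + \frac{2 \left(3 - 40 + 96\right)}{-3 + 8 \cdot 5} = -13348 + \frac{2 \left(3 - 40 + 96\right)}{-3 + 40} = -13348 + 2 \cdot \frac{1}{37} \cdot 59 = -13348 + \frac{118}{37} = - \frac{493758}{37}$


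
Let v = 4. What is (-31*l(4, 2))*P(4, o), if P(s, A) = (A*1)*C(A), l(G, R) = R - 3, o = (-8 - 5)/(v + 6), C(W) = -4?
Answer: 806/5 ≈ 161.20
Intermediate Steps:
o = -13/10 (o = (-8 - 5)/(4 + 6) = -13/10 ≈ -1.3000)
l(G, R) = -3 + R
P(s, A) = -4*A (P(s, A) = (A*1)*(-4) = A*(-4) = -4*A)
(-31*l(4, 2))*P(4, o) = (-31*(-3 + 2))*(-4*(-13/10)) = -31*(-1)*(26/5) = 31*(26/5) = 806/5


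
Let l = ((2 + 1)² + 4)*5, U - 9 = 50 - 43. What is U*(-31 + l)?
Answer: 544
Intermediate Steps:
U = 16 (U = 9 + (50 - 43) = 9 + 7 = 16)
l = 65 (l = (3² + 4)*5 = (9 + 4)*5 = 13*5 = 65)
U*(-31 + l) = 16*(-31 + 65) = 16*34 = 544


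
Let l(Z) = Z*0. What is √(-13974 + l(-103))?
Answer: I*√13974 ≈ 118.21*I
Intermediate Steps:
l(Z) = 0
√(-13974 + l(-103)) = √(-13974 + 0) = √(-13974) = I*√13974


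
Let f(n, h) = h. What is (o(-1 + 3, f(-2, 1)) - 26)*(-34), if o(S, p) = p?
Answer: 850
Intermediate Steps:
(o(-1 + 3, f(-2, 1)) - 26)*(-34) = (1 - 26)*(-34) = -25*(-34) = 850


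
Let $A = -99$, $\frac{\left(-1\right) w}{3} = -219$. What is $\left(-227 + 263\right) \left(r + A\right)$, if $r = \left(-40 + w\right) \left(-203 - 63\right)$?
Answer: $-5911956$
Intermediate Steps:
$w = 657$ ($w = \left(-3\right) \left(-219\right) = 657$)
$r = -164122$ ($r = \left(-40 + 657\right) \left(-203 - 63\right) = 617 \left(-266\right) = -164122$)
$\left(-227 + 263\right) \left(r + A\right) = \left(-227 + 263\right) \left(-164122 - 99\right) = 36 \left(-164221\right) = -5911956$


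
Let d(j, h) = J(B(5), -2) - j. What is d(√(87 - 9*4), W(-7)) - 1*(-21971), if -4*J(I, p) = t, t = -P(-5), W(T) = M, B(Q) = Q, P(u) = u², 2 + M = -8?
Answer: 87909/4 - √51 ≈ 21970.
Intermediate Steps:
M = -10 (M = -2 - 8 = -10)
W(T) = -10
t = -25 (t = -1*(-5)² = -1*25 = -25)
J(I, p) = 25/4 (J(I, p) = -¼*(-25) = 25/4)
d(j, h) = 25/4 - j
d(√(87 - 9*4), W(-7)) - 1*(-21971) = (25/4 - √(87 - 9*4)) - 1*(-21971) = (25/4 - √(87 - 36)) + 21971 = (25/4 - √51) + 21971 = 87909/4 - √51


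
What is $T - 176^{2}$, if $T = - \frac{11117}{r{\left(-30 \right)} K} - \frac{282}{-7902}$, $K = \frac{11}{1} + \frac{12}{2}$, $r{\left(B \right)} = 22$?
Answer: $- \frac{15272100119}{492558} \approx -31006.0$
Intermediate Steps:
$K = 17$ ($K = 11 \cdot 1 + 12 \cdot \frac{1}{2} = 11 + 6 = 17$)
$T = - \frac{14623511}{492558}$ ($T = - \frac{11117}{22 \cdot 17} - \frac{282}{-7902} = - \frac{11117}{374} - - \frac{47}{1317} = \left(-11117\right) \frac{1}{374} + \frac{47}{1317} = - \frac{11117}{374} + \frac{47}{1317} = - \frac{14623511}{492558} \approx -29.689$)
$T - 176^{2} = - \frac{14623511}{492558} - 176^{2} = - \frac{14623511}{492558} - 30976 = - \frac{15272100119}{492558}$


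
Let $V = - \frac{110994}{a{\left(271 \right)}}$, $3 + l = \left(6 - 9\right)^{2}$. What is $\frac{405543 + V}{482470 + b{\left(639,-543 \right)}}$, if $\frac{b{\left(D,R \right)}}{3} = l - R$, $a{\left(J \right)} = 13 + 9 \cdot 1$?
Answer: $\frac{4405476}{5325287} \approx 0.82727$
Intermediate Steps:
$l = 6$ ($l = -3 + \left(6 - 9\right)^{2} = -3 + \left(-3\right)^{2} = -3 + 9 = 6$)
$a{\left(J \right)} = 22$ ($a{\left(J \right)} = 13 + 9 = 22$)
$b{\left(D,R \right)} = 18 - 3 R$ ($b{\left(D,R \right)} = 3 \left(6 - R\right) = 18 - 3 R$)
$V = - \frac{55497}{11}$ ($V = - \frac{110994}{22} = \left(-110994\right) \frac{1}{22} = - \frac{55497}{11} \approx -5045.2$)
$\frac{405543 + V}{482470 + b{\left(639,-543 \right)}} = \frac{405543 - \frac{55497}{11}}{482470 + \left(18 - -1629\right)} = \frac{4405476}{11 \left(482470 + \left(18 + 1629\right)\right)} = \frac{4405476}{11 \left(482470 + 1647\right)} = \frac{4405476}{11 \cdot 484117} = \frac{4405476}{11} \cdot \frac{1}{484117} = \frac{4405476}{5325287}$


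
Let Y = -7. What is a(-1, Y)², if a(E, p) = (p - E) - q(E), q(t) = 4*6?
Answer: 900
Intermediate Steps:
q(t) = 24
a(E, p) = -24 + p - E (a(E, p) = (p - E) - 1*24 = (p - E) - 24 = -24 + p - E)
a(-1, Y)² = (-24 - 7 - 1*(-1))² = (-24 - 7 + 1)² = (-30)² = 900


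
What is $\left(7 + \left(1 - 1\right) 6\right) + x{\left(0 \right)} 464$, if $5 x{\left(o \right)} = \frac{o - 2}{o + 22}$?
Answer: $- \frac{79}{55} \approx -1.4364$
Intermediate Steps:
$x{\left(o \right)} = \frac{-2 + o}{5 \left(22 + o\right)}$ ($x{\left(o \right)} = \frac{\left(o - 2\right) \frac{1}{o + 22}}{5} = \frac{\left(-2 + o\right) \frac{1}{22 + o}}{5} = \frac{\frac{1}{22 + o} \left(-2 + o\right)}{5} = \frac{-2 + o}{5 \left(22 + o\right)}$)
$\left(7 + \left(1 - 1\right) 6\right) + x{\left(0 \right)} 464 = \left(7 + \left(1 - 1\right) 6\right) + \frac{-2 + 0}{5 \left(22 + 0\right)} 464 = \left(7 + 0 \cdot 6\right) + \frac{1}{5} \cdot \frac{1}{22} \left(-2\right) 464 = \left(7 + 0\right) + \frac{1}{5} \cdot \frac{1}{22} \left(-2\right) 464 = 7 - \frac{464}{55} = - \frac{79}{55}$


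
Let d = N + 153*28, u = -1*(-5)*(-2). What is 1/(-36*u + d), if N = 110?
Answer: 1/4754 ≈ 0.00021035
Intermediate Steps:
u = -10 (u = 5*(-2) = -10)
d = 4394 (d = 110 + 153*28 = 110 + 4284 = 4394)
1/(-36*u + d) = 1/(-36*(-10) + 4394) = 1/(360 + 4394) = 1/4754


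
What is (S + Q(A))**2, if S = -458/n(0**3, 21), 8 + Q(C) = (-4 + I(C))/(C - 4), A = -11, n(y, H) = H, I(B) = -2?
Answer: 9535744/11025 ≈ 864.92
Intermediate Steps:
Q(C) = -8 - 6/(-4 + C) (Q(C) = -8 + (-4 - 2)/(C - 4) = -8 - 6/(-4 + C))
S = -458/21 ≈ -21.810
(S + Q(A))**2 = (-458/21 + 2*(13 - 4*(-11))/(-4 - 11))**2 = (-458/21 + 2*(13 + 44)/(-15))**2 = (-458/21 + 2*(-1/15)*57)**2 = (-458/21 - 38/5)**2 = (-3088/105)**2 = 9535744/11025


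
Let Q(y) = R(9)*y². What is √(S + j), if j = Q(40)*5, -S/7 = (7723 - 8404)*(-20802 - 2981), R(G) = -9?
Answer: I*√113445561 ≈ 10651.0*I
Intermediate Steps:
S = -113373561 (S = -7*(7723 - 8404)*(-20802 - 2981) = -(-4767)*(-23783) = -7*16196223 = -113373561)
Q(y) = -9*y²
j = -72000 (j = -9*40²*5 = -9*1600*5 = -14400*5 = -72000)
√(S + j) = √(-113373561 - 72000) = √(-113445561) = I*√113445561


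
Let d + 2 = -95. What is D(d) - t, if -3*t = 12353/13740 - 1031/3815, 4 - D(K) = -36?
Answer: 1264626551/31450860 ≈ 40.210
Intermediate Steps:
d = -97 (d = -2 - 95 = -97)
D(K) = 40 (D(K) = 4 - 1*(-36) = 4 + 36 = 40)
t = -6592151/31450860 (t = -(12353/13740 - 1031/3815)/3 = -1/3*6592151/10483620 = -6592151/31450860 ≈ -0.20960)
D(d) - t = 40 - 1*(-6592151/31450860) = 40 + 6592151/31450860 = 1264626551/31450860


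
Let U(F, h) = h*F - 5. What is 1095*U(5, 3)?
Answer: 10950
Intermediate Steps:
U(F, h) = -5 + F*h (U(F, h) = F*h - 5 = -5 + F*h)
1095*U(5, 3) = 1095*(-5 + 5*3) = 1095*(-5 + 15) = 1095*10 = 10950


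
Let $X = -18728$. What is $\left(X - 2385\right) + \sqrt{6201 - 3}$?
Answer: $-21113 + \sqrt{6198} \approx -21034.0$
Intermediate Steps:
$\left(X - 2385\right) + \sqrt{6201 - 3} = \left(-18728 - 2385\right) + \sqrt{6201 - 3} = -21113 + \sqrt{6198}$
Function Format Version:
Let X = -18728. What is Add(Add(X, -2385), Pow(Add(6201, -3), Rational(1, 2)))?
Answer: Add(-21113, Pow(6198, Rational(1, 2))) ≈ -21034.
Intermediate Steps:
Add(Add(X, -2385), Pow(Add(6201, -3), Rational(1, 2))) = Add(Add(-18728, -2385), Pow(Add(6201, -3), Rational(1, 2))) = Add(-21113, Pow(6198, Rational(1, 2)))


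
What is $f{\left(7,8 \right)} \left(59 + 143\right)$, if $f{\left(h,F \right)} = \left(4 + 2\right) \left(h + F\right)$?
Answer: $18180$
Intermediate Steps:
$f{\left(h,F \right)} = 6 F + 6 h$ ($f{\left(h,F \right)} = 6 \left(F + h\right) = 6 F + 6 h$)
$f{\left(7,8 \right)} \left(59 + 143\right) = \left(6 \cdot 8 + 6 \cdot 7\right) \left(59 + 143\right) = \left(48 + 42\right) 202 = 90 \cdot 202 = 18180$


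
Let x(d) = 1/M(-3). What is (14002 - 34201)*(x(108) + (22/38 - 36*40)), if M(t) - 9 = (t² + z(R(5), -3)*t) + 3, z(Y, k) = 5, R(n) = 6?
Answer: 1104716975/38 ≈ 2.9071e+7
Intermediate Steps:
M(t) = 12 + t² + 5*t (M(t) = 9 + ((t² + 5*t) + 3) = 9 + (3 + t² + 5*t) = 12 + t² + 5*t)
x(d) = ⅙ (x(d) = 1/(12 + (-3)² + 5*(-3)) = 1/(12 + 9 - 15) = 1/6 = ⅙)
(14002 - 34201)*(x(108) + (22/38 - 36*40)) = (14002 - 34201)*(⅙ + (22/38 - 36*40)) = -20199*(⅙ + (22*(1/38) - 1440)) = -20199*(⅙ + (11/19 - 1440)) = -20199*(⅙ - 27349/19) = -20199*(-164075/114) = 1104716975/38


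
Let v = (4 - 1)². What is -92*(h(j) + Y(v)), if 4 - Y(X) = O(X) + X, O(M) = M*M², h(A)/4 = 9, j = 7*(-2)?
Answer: 64216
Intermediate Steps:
j = -14
h(A) = 36 (h(A) = 4*9 = 36)
v = 9 (v = 3² = 9)
O(M) = M³
Y(X) = 4 - X - X³ (Y(X) = 4 - (X³ + X) = 4 - (X + X³) = 4 + (-X - X³) = 4 - X - X³)
-92*(h(j) + Y(v)) = -92*(36 + (4 - 1*9 - 1*9³)) = -92*(36 + (4 - 9 - 1*729)) = -92*(36 + (4 - 9 - 729)) = -92*(36 - 734) = -92*(-698) = 64216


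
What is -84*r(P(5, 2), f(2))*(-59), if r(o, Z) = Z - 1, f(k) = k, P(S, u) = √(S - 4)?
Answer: 4956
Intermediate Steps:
P(S, u) = √(-4 + S)
r(o, Z) = -1 + Z
-84*r(P(5, 2), f(2))*(-59) = -84*(-1 + 2)*(-59) = -84*1*(-59) = -84*(-59) = 4956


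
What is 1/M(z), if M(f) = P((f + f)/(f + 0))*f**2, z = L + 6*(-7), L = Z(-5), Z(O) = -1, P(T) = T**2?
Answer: 1/7396 ≈ 0.00013521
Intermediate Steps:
L = -1
z = -43 (z = -1 + 6*(-7) = -1 - 42 = -43)
M(f) = 4*f**2 (M(f) = ((f + f)/(f + 0))**2*f**2 = ((2*f)/f)**2*f**2 = 2**2*f**2 = 4*f**2)
1/M(z) = 1/(4*(-43)**2) = 1/(4*1849) = 1/7396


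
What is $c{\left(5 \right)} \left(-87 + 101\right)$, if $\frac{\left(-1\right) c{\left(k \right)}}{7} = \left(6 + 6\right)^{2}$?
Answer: $-14112$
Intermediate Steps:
$c{\left(k \right)} = -1008$ ($c{\left(k \right)} = - 7 \left(6 + 6\right)^{2} = - 7 \cdot 12^{2} = \left(-7\right) 144 = -1008$)
$c{\left(5 \right)} \left(-87 + 101\right) = - 1008 \left(-87 + 101\right) = \left(-1008\right) 14 = -14112$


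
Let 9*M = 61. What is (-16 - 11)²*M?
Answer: 4941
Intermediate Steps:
M = 61/9 (M = (⅑)*61 = 61/9 ≈ 6.7778)
(-16 - 11)²*M = (-16 - 11)²*(61/9) = (-27)²*(61/9) = 729*(61/9) = 4941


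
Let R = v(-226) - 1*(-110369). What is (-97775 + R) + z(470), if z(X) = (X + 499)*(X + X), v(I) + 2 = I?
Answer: 923226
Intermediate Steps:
v(I) = -2 + I
z(X) = 2*X*(499 + X) (z(X) = (499 + X)*(2*X) = 2*X*(499 + X))
R = 110141 (R = (-2 - 226) - 1*(-110369) = -228 + 110369 = 110141)
(-97775 + R) + z(470) = (-97775 + 110141) + 2*470*(499 + 470) = 12366 + 2*470*969 = 12366 + 910860 = 923226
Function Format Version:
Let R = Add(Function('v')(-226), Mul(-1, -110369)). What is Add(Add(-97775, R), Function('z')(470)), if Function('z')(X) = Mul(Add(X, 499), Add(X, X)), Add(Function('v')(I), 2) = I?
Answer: 923226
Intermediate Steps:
Function('v')(I) = Add(-2, I)
Function('z')(X) = Mul(2, X, Add(499, X)) (Function('z')(X) = Mul(Add(499, X), Mul(2, X)) = Mul(2, X, Add(499, X)))
R = 110141 (R = Add(Add(-2, -226), Mul(-1, -110369)) = Add(-228, 110369) = 110141)
Add(Add(-97775, R), Function('z')(470)) = Add(Add(-97775, 110141), Mul(2, 470, Add(499, 470))) = Add(12366, Mul(2, 470, 969)) = Add(12366, 910860) = 923226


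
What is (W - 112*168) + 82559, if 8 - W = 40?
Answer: 63711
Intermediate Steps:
W = -32 (W = 8 - 1*40 = 8 - 40 = -32)
(W - 112*168) + 82559 = (-32 - 112*168) + 82559 = (-32 - 18816) + 82559 = -18848 + 82559 = 63711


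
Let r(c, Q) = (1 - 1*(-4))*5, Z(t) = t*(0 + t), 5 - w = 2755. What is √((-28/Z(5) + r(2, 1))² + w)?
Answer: I*√1362341/25 ≈ 46.688*I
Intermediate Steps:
w = -2750 (w = 5 - 1*2755 = 5 - 2755 = -2750)
Z(t) = t² (Z(t) = t*t = t²)
r(c, Q) = 25 (r(c, Q) = (1 + 4)*5 = 5*5 = 25)
√((-28/Z(5) + r(2, 1))² + w) = √((-28/(5²) + 25)² - 2750) = √((-28/25 + 25)² - 2750) = √((597/25)² - 2750) = √(356409/625 - 2750) = √(-1362341/625) = I*√1362341/25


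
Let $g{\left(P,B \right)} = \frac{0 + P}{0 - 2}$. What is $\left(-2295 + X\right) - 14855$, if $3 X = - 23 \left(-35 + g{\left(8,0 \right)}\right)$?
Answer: $-16851$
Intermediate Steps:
$g{\left(P,B \right)} = - \frac{P}{2}$ ($g{\left(P,B \right)} = \frac{P}{-2} = P \left(- \frac{1}{2}\right) = - \frac{P}{2}$)
$X = 299$ ($X = \frac{\left(-23\right) \left(-35 - 4\right)}{3} = \frac{\left(-23\right) \left(-39\right)}{3} = \frac{1}{3} \cdot 897 = 299$)
$\left(-2295 + X\right) - 14855 = \left(-2295 + 299\right) - 14855 = -1996 - 14855 = -16851$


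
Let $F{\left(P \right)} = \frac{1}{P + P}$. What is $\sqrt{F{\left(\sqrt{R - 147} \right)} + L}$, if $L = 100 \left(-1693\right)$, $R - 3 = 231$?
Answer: $\frac{\sqrt{-5125726800 + 174 \sqrt{87}}}{174} \approx 411.46 i$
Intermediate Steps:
$R = 234$ ($R = 3 + 231 = 234$)
$F{\left(P \right)} = \frac{1}{2 P}$
$L = -169300$
$\sqrt{F{\left(\sqrt{R - 147} \right)} + L} = \sqrt{\frac{1}{2 \sqrt{234 - 147}} - 169300} = \sqrt{\frac{1}{2 \sqrt{87}} - 169300} = \sqrt{\frac{\frac{1}{87} \sqrt{87}}{2} - 169300} = \sqrt{\frac{\sqrt{87}}{174} - 169300} = \sqrt{-169300 + \frac{\sqrt{87}}{174}}$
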